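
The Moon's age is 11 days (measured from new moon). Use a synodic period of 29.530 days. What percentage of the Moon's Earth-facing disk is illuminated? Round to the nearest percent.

85%

The Moon has covered 11/29.530 of its cycle, so θ ≈ 360° × 11/29.530 = 134.1°.
Illuminated fraction = (1 − cos 134.1°)/2 = (1 − (-0.696))/2 ≈ 0.848, so 85%.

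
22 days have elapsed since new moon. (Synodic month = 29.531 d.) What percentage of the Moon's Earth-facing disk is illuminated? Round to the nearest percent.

52%

The Moon has covered 22/29.531 of its cycle, so θ ≈ 360° × 22/29.531 = 268.2°.
Illuminated fraction = (1 − cos 268.2°)/2 = (1 − (-0.032))/2 ≈ 0.516, so 52%.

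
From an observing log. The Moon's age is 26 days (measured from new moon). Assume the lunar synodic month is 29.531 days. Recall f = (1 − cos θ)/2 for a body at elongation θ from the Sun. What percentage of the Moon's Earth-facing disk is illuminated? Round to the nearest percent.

13%

Phase angle: θ = 360°·(26 d)/(29.531 d) = 317.0°.
Illuminated fraction = (1 − cos 317.0°)/2 = (1 − 0.731)/2 ≈ 0.135, so 13%.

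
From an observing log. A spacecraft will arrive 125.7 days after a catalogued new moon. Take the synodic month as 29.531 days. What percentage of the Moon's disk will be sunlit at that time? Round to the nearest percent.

125.7/29.531 = 4.257 lunations, so 4 complete cycles and 7.58 d into the next.
The Moon has covered 7.58/29.531 of its cycle, so θ ≈ 360° × 7.58/29.531 = 92.4°.
cos 92.4° = (-0.041), so f = (1 − (-0.041))/2 = 0.521, so 52%.

52%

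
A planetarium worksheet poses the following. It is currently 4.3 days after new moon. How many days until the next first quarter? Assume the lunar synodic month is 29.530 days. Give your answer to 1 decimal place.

First quarter occurs at elongation 90°, i.e. at age 29.530 × 90/360 = 7.383 d.
That is 7.383 − 4.3 = 3.083 days ahead.

3.1 days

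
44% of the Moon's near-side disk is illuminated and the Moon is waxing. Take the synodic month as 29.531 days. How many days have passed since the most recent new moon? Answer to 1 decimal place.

6.8 days

From f = (1 − cos θ)/2: cos θ = 1 − 2×0.44 = 0.120; arccos → 83.1°.
Waxing ⇒ before full, so θ = 83.1°.
Age = 29.531 × 83.1°/360° ≈ 6.82 days.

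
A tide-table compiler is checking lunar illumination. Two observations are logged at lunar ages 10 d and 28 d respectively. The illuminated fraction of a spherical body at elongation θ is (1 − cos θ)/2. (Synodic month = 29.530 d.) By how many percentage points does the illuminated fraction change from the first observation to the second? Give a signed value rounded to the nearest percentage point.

First observation: θ = 360°·10/29.530 = 121.9°, so f = 0.764.
Second observation: θ = 341.3°, f = 0.026.
Δf = 0.026 − 0.764 = -0.738, i.e. -74 pp.

-74 percentage points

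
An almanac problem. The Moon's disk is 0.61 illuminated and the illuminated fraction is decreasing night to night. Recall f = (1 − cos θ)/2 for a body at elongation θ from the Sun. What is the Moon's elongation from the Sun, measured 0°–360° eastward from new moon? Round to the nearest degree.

From f = (1 − cos θ)/2: cos θ = 1 − 2×0.61 = -0.220; arccos → 102.7°.
Waning ⇒ past full, so θ = 360° − 102.7° = 257.3°.

257°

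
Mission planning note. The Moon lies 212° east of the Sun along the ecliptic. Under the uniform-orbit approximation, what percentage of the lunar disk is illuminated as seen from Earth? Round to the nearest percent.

Half-versine of 212°: (1 − (-0.848))/2 = 0.924, i.e. 92%.

92%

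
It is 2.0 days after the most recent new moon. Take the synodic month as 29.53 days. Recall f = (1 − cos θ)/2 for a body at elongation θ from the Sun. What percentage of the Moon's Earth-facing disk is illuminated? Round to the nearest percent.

Phase angle: θ = 360°·(2.0 d)/(29.53 d) = 24.4°.
Illuminated fraction = (1 − cos 24.4°)/2 = (1 − 0.911)/2 ≈ 0.045, so 4%.

4%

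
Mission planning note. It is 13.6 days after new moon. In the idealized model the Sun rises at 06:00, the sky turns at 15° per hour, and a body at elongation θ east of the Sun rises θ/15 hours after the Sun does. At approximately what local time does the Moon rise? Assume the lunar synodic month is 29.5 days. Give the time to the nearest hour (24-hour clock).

Phase angle: θ = 360°·(13.6 d)/(29.5 d) = 166.0°.
At 15° of sky rotation per hour, 166.0° corresponds to a 11.06 h lag.
06:00 + 11.06 h ≈ 17:04 → 17:00 to the nearest hour.

17:00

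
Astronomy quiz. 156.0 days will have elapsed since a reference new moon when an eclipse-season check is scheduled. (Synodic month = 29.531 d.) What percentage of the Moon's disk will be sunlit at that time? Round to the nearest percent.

156.0 d spans 5 complete synodic months (5 × 29.531 = 147.66 d) plus 8.34 d.
Elongation θ = 360° × 8.34/29.531 ≈ 101.7°.
cos 101.7° = (-0.203), so f = (1 − (-0.203))/2 = 0.602, so 60%.

60%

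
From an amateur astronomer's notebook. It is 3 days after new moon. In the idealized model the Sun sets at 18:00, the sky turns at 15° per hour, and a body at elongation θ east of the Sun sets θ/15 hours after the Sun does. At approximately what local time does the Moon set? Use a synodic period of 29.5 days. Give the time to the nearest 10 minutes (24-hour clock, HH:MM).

20:30

Elongation θ = 360° × 3/29.5 ≈ 36.6°.
Delay after the Sun = 36.6° / (15°/h) ≈ 2.44 h.
18:00 + 2.441 h ≈ 20:26 → 20:30 to the nearest ten minutes.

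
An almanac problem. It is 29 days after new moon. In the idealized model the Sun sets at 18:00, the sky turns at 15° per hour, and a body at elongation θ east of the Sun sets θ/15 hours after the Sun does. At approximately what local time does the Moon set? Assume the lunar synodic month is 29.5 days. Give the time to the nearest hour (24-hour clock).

Elongation θ = 360° × 29/29.5 ≈ 353.9°.
At 15° of sky rotation per hour, 353.9° corresponds to a 23.59 h lag.
18:00 + 23.59 h ≈ 17:36 → 18:00 to the nearest hour.

18:00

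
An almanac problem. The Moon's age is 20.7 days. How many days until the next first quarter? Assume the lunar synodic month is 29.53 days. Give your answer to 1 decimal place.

First quarter is 0.25 of the way through the cycle: age 0.25 × 29.53 = 7.383 d.
This lunation's first quarter (7.383 d) has passed, so add one period: 36.913 − 20.7 = 16.213 days.

16.2 days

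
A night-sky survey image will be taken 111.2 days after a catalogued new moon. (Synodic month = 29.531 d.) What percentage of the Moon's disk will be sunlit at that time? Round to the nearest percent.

111.2 d spans 3 complete synodic months (3 × 29.531 = 88.59 d) plus 22.61 d.
The Moon has covered 22.61/29.531 of its cycle, so θ ≈ 360° × 22.61/29.531 = 275.6°.
cos 275.6° = 0.097, so f = (1 − 0.097)/2 = 0.451, so 45%.

45%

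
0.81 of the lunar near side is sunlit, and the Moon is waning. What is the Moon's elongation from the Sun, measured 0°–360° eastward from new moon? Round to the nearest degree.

From f = (1 − cos θ)/2: cos θ = 1 − 2×0.81 = -0.620; arccos → 128.3°.
Since the Moon is past full (waning), take the reflex angle: θ = 360° − 128.3° = 231.7°.

232°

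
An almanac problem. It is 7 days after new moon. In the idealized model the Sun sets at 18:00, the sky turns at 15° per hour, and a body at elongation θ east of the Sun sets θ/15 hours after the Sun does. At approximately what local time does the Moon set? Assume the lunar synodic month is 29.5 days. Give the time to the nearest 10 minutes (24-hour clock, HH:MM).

23:40

Elongation θ = 360° × 7/29.5 ≈ 85.4°.
Delay after the Sun = 85.4° / (15°/h) ≈ 5.69 h.
18:00 + 5.695 h ≈ 23:42 → 23:40 to the nearest ten minutes.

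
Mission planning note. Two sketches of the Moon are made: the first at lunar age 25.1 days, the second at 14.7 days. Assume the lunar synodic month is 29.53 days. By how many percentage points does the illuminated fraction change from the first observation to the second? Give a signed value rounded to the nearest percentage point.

+79 pp

First observation: θ = 360°·25.1/29.53 = 306.0°, so f = 0.206.
Second observation: θ = 179.2°, f = 1.000.
Δf = 1.000 − 0.206 = +0.794, i.e. +79 pp.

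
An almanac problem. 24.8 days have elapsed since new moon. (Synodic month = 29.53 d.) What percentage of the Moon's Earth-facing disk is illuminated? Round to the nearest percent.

Elongation θ = 360° × 24.8/29.53 ≈ 302.3°.
Illuminated fraction = (1 − cos 302.3°)/2 = (1 − 0.535)/2 ≈ 0.233, so 23%.

23%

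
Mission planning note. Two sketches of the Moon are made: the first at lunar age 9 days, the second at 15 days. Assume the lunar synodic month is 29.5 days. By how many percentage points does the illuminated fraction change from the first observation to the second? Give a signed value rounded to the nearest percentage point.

+33 pp

θ₁ = 360° × 9/29.5 = 109.8°, f₁ = (1 − cos θ₁)/2 = 0.670.
θ₂ = 360° × 15/29.5 = 183.1°, f₂ = (1 − cos θ₂)/2 = 0.999.
Change = f₂ − f₁ = +0.330 → +33 percentage points.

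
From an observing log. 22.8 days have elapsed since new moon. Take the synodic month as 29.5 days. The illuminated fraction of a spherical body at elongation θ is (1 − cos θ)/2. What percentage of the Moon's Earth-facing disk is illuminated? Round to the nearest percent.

The Moon has covered 22.8/29.5 of its cycle, so θ ≈ 360° × 22.8/29.5 = 278.2°.
cos 278.2° = 0.143, so f = (1 − 0.143)/2 = 0.428, so 43%.

43%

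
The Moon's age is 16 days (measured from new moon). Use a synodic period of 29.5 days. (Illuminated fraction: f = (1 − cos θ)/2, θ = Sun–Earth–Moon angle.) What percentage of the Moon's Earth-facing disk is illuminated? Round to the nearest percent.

98%

Phase angle: θ = 360°·(16 d)/(29.5 d) = 195.3°.
With cos θ = (-0.965), the lit fraction is (1 − (-0.965))/2 ≈ 0.982, so 98%.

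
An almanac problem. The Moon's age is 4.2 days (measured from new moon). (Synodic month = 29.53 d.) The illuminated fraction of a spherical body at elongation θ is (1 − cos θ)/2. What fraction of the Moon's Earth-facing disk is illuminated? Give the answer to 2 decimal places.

0.19

Phase angle: θ = 360°·(4.2 d)/(29.53 d) = 51.2°.
cos 51.2° = 0.627, so f = (1 − 0.627)/2 = 0.187.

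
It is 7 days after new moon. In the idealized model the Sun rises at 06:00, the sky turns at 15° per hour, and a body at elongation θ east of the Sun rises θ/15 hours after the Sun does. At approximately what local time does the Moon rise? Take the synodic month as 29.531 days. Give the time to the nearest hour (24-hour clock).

Phase angle: θ = 360°·(7 d)/(29.531 d) = 85.3°.
At 15° of sky rotation per hour, 85.3° corresponds to a 5.69 h lag.
06:00 + 5.69 h ≈ 11:41 → 12:00 to the nearest hour.

12:00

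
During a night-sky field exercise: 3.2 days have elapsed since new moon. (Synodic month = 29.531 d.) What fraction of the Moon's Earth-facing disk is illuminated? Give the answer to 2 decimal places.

Elongation θ = 360° × 3.2/29.531 ≈ 39.0°.
With cos θ = 0.777, the lit fraction is (1 − 0.777)/2 ≈ 0.111.

0.11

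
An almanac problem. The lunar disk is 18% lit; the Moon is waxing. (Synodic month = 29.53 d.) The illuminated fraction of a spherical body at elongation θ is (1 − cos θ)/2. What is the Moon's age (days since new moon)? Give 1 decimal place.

cos θ = 1 − 2f = 0.640, giving a principal value of 50.2°.
Waxing ⇒ before full, so θ = 50.2°.
That fraction of the synodic month is 50.2/360 × 29.53 d ≈ 4.12 d.

4.1 days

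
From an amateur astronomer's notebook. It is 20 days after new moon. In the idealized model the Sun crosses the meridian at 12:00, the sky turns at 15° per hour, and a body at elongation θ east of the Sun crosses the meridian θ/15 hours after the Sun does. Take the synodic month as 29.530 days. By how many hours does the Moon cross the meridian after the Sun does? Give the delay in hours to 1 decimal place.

16.3 h

Elongation θ = 360° × 20/29.530 ≈ 243.8°.
The Moon trails the Sun by θ/15 = 243.8/15 ≈ 16.25 hours.
So the Moon crosses the meridian 16.25 h after the Sun.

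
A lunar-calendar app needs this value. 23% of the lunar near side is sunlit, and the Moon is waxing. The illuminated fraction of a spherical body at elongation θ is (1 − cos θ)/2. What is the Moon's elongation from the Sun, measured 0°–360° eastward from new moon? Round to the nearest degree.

Invert f = (1 − cos θ)/2 to get cos θ = 1 − 2(0.23) = 0.540, hence θ₀ = arccos 0.540 = 57.3°.
The Moon is waxing (0°–180°), so θ = 57.3° directly.

57°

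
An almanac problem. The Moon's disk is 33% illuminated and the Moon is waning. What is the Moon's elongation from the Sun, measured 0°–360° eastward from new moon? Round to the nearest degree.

290°

cos θ = 1 − 2f = 0.340, giving a principal value of 70.1°.
Waning ⇒ past full, so θ = 360° − 70.1° = 289.9°.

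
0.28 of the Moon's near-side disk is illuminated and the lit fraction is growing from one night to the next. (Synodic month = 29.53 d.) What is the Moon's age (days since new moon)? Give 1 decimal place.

cos θ = 1 − 2f = 0.440, giving a principal value of 63.9°.
Waxing ⇒ before full, so θ = 63.9°.
At 360°/29.53 d per day, 63.9° corresponds to 5.24 days.

5.2 days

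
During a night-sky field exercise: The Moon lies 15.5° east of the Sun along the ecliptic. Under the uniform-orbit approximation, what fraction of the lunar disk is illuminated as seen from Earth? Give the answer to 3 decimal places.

cos 15.5° = 0.964, so f = (1 − 0.964)/2 = 0.018.

0.018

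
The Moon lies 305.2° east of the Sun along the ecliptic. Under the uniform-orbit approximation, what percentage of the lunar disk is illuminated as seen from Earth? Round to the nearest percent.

cos 305.2° = 0.576, so f = (1 − 0.576)/2 = 0.212, i.e. 21%.

21%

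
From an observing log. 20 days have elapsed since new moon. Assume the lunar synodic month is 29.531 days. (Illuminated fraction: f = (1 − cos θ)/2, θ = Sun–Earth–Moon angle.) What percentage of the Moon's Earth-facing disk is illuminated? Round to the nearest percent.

Elongation θ = 360° × 20/29.531 ≈ 243.8°.
With cos θ = (-0.441), the lit fraction is (1 − (-0.441))/2 ≈ 0.721, so 72%.

72%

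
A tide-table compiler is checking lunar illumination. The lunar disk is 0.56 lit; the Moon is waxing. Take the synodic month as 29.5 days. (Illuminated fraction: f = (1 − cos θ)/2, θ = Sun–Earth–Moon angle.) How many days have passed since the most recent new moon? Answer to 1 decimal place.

7.9 days

From f = (1 − cos θ)/2: cos θ = 1 − 2×0.56 = -0.120; arccos → 96.9°.
Waxing ⇒ before full, so θ = 96.9°.
That fraction of the synodic month is 96.9/360 × 29.5 d ≈ 7.94 d.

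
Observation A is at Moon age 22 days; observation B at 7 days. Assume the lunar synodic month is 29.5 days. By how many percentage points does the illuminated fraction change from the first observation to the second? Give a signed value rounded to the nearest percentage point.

-5 percentage points

θ₁ = 360° × 22/29.5 = 268.5°, f₁ = (1 − cos θ₁)/2 = 0.513.
θ₂ = 360° × 7/29.5 = 85.4°, f₂ = (1 − cos θ₂)/2 = 0.460.
Change = f₂ − f₁ = -0.053 → -5 percentage points.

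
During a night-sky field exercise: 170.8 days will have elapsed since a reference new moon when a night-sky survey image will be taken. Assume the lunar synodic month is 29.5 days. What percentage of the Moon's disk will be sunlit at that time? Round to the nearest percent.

38%

170.8 d spans 5 complete synodic months (5 × 29.5 = 147.50 d) plus 23.30 d.
Phase angle: θ = 360°·(23.30 d)/(29.5 d) = 284.3°.
With cos θ = 0.248, the lit fraction is (1 − 0.248)/2 ≈ 0.376, so 38%.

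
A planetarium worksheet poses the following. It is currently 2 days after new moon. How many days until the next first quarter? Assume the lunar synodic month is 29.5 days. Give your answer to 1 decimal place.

First quarter is 0.25 of the way through the cycle: age 0.25 × 29.5 = 7.375 d.
That is 7.375 − 2 = 5.375 days ahead.

5.4 days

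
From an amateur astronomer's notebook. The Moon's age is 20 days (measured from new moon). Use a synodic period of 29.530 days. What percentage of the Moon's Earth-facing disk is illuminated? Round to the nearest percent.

72%

The Moon has covered 20/29.530 of its cycle, so θ ≈ 360° × 20/29.530 = 243.8°.
cos 243.8° = (-0.441), so f = (1 − (-0.441))/2 = 0.721, so 72%.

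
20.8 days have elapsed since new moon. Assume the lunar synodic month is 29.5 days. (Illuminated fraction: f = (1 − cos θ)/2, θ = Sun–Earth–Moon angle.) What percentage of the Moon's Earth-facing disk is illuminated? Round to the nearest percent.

The Moon has covered 20.8/29.5 of its cycle, so θ ≈ 360° × 20.8/29.5 = 253.8°.
Illuminated fraction = (1 − cos 253.8°)/2 = (1 − (-0.278))/2 ≈ 0.639, so 64%.

64%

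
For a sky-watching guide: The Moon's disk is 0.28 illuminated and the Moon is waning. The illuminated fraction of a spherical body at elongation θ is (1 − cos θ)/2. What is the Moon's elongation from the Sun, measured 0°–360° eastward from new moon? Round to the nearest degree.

296°

cos θ = 1 − 2f = 0.440, giving a principal value of 63.9°.
A waning Moon lies in 180°–360°, so θ = 360° − 63.9° = 296.1°.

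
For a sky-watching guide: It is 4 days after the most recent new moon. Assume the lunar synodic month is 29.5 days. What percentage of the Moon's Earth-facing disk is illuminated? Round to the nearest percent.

Phase angle: θ = 360°·(4 d)/(29.5 d) = 48.8°.
cos 48.8° = 0.659, so f = (1 − 0.659)/2 = 0.171, so 17%.

17%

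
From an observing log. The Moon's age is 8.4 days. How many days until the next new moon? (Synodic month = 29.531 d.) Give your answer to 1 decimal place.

One full lunation from the last new moon is 29.531 d; remaining = 29.531 − 8.4 = 21.131 d.

21.1 days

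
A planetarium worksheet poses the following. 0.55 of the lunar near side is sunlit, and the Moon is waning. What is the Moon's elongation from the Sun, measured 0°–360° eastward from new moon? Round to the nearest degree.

264°

From f = (1 − cos θ)/2: cos θ = 1 − 2×0.55 = -0.100; arccos → 95.7°.
Since the Moon is past full (waning), take the reflex angle: θ = 360° − 95.7° = 264.3°.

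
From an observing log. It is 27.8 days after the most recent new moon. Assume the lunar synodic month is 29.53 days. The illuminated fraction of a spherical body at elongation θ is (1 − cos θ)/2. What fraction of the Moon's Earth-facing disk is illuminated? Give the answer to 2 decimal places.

0.03

The Moon has covered 27.8/29.53 of its cycle, so θ ≈ 360° × 27.8/29.53 = 338.9°.
cos 338.9° = 0.933, so f = (1 − 0.933)/2 = 0.033.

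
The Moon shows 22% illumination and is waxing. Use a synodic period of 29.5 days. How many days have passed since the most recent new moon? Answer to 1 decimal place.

4.6 days

From f = (1 − cos θ)/2: cos θ = 1 − 2×0.22 = 0.560; arccos → 55.9°.
The Moon is waxing (0°–180°), so θ = 55.9° directly.
That fraction of the synodic month is 55.9/360 × 29.5 d ≈ 4.58 d.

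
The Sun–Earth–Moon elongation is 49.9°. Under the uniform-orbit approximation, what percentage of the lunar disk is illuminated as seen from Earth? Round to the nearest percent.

Half-versine of 49.9°: (1 − 0.644)/2 = 0.178, i.e. 18%.

18%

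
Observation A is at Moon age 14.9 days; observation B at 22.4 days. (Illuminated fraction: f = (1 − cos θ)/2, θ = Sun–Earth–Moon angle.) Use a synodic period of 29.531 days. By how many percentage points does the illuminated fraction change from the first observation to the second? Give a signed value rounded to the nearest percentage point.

-53 pp

θ₁ = 360° × 14.9/29.531 = 181.6°, f₁ = (1 − cos θ₁)/2 = 1.000.
θ₂ = 360° × 22.4/29.531 = 273.1°, f₂ = (1 − cos θ₂)/2 = 0.473.
Change = f₂ − f₁ = -0.527 → -53 percentage points.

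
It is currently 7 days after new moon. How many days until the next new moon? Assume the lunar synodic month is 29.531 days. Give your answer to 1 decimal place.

22.5 days

One full lunation from the last new moon is 29.531 d; remaining = 29.531 − 7 = 22.531 d.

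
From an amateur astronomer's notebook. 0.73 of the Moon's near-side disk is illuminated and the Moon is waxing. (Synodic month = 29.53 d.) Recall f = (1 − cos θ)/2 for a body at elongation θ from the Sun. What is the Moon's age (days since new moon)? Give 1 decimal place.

9.6 days

cos θ = 1 − 2f = -0.460, giving a principal value of 117.4°.
The Moon is waxing (0°–180°), so θ = 117.4° directly.
At 360°/29.53 d per day, 117.4° corresponds to 9.63 days.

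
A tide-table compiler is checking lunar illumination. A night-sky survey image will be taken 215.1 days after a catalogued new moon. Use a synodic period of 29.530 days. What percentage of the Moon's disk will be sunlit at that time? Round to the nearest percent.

61%

Reduce mod P: 215.1 − 7×29.530 = 8.39 d into the current lunation.
The Moon has covered 8.39/29.530 of its cycle, so θ ≈ 360° × 8.39/29.530 = 102.3°.
With cos θ = (-0.213), the lit fraction is (1 − (-0.213))/2 ≈ 0.606, so 61%.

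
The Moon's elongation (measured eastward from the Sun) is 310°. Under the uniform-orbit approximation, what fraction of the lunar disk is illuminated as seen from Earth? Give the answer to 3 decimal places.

0.179

f = (1 − cos 310°)/2 = (1 − 0.643)/2 ≈ 0.179.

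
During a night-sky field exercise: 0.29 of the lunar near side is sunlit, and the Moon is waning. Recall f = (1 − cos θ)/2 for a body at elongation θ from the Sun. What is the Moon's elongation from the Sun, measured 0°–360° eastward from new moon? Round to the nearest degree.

295°

cos θ = 1 − 2f = 0.420, giving a principal value of 65.2°.
A waning Moon lies in 180°–360°, so θ = 360° − 65.2° = 294.8°.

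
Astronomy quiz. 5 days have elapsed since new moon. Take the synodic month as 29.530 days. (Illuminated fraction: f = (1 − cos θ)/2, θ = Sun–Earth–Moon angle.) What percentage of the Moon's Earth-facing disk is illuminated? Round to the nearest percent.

26%

Phase angle: θ = 360°·(5 d)/(29.530 d) = 61.0°.
With cos θ = 0.485, the lit fraction is (1 − 0.485)/2 ≈ 0.257, so 26%.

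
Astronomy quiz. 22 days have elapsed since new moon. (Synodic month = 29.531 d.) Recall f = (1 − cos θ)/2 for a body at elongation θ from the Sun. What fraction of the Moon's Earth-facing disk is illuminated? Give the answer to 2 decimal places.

Phase angle: θ = 360°·(22 d)/(29.531 d) = 268.2°.
cos 268.2° = (-0.032), so f = (1 − (-0.032))/2 = 0.516.

0.52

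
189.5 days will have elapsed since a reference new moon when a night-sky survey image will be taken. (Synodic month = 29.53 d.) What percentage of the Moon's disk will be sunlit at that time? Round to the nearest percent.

93%

189.5 d spans 6 complete synodic months (6 × 29.53 = 177.18 d) plus 12.32 d.
Elongation θ = 360° × 12.32/29.53 ≈ 150.2°.
cos 150.2° = (-0.868), so f = (1 − (-0.868))/2 = 0.934, so 93%.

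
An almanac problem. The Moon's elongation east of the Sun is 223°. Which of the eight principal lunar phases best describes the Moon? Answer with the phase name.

waning gibbous

The waning gibbous sector spans roughly 202°–248°; 223° falls inside it.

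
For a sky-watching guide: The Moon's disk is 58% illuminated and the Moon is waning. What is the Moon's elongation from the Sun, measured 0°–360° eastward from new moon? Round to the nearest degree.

From f = (1 − cos θ)/2: cos θ = 1 − 2×0.58 = -0.160; arccos → 99.2°.
Since the Moon is past full (waning), take the reflex angle: θ = 360° − 99.2° = 260.8°.

261°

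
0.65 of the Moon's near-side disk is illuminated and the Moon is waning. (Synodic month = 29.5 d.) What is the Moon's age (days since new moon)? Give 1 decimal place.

20.7 days

cos θ = 1 − 2f = -0.300, giving a principal value of 107.5°.
Waning ⇒ past full, so θ = 360° − 107.5° = 252.5°.
That fraction of the synodic month is 252.5/360 × 29.5 d ≈ 20.69 d.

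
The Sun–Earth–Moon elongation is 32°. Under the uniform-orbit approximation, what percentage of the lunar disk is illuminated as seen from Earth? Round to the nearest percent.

f = (1 − cos 32°)/2 = (1 − 0.848)/2 ≈ 0.076, i.e. 8%.

8%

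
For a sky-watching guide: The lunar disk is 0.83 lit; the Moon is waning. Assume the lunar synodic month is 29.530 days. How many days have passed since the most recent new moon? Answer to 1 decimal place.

18.8 days

cos θ = 1 − 2f = -0.660, giving a principal value of 131.3°.
A waning Moon lies in 180°–360°, so θ = 360° − 131.3° = 228.7°.
Age = 29.530 × 228.7°/360° ≈ 18.76 days.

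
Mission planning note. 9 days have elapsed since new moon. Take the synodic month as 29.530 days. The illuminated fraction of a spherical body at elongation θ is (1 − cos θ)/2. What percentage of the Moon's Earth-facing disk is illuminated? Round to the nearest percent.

Elongation θ = 360° × 9/29.530 ≈ 109.7°.
With cos θ = (-0.337), the lit fraction is (1 − (-0.337))/2 ≈ 0.669, so 67%.

67%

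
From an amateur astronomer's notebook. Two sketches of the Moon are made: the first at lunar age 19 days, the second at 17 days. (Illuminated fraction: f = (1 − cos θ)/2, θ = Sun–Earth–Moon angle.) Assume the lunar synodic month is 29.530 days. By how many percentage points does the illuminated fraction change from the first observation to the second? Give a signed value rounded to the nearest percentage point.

θ₁ = 360° × 19/29.530 = 231.6°, f₁ = (1 − cos θ₁)/2 = 0.810.
θ₂ = 360° × 17/29.530 = 207.2°, f₂ = (1 − cos θ₂)/2 = 0.945.
Change = f₂ − f₁ = +0.134 → +13 percentage points.

+13 pp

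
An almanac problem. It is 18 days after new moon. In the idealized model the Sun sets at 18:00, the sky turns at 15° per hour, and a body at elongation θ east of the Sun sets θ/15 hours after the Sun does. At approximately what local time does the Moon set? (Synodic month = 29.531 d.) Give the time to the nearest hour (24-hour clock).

09:00

The Moon has covered 18/29.531 of its cycle, so θ ≈ 360° × 18/29.531 = 219.4°.
The Moon trails the Sun by θ/15 = 219.4/15 ≈ 14.63 hours.
18:00 + 14.63 h ≈ 08:38 → 09:00 to the nearest hour.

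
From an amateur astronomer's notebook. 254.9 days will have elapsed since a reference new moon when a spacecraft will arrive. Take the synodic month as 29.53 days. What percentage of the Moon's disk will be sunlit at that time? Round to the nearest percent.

84%

Reduce mod P: 254.9 − 8×29.53 = 18.66 d into the current lunation.
Phase angle: θ = 360°·(18.66 d)/(29.53 d) = 227.5°.
With cos θ = (-0.676), the lit fraction is (1 − (-0.676))/2 ≈ 0.838, so 84%.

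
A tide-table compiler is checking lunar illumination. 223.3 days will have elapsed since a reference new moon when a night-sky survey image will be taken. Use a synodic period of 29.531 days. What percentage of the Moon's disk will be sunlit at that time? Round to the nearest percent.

96%

223.3 d spans 7 complete synodic months (7 × 29.531 = 206.72 d) plus 16.58 d.
Phase angle: θ = 360°·(16.58 d)/(29.531 d) = 202.2°.
cos 202.2° = (-0.926), so f = (1 − (-0.926))/2 = 0.963, so 96%.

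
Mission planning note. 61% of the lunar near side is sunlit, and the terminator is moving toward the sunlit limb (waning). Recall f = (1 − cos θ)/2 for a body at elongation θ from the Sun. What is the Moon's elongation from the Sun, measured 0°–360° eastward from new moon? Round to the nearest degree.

257°

Invert f = (1 − cos θ)/2 to get cos θ = 1 − 2(0.61) = -0.220, hence θ₀ = arccos -0.220 = 102.7°.
Waning ⇒ past full, so θ = 360° − 102.7° = 257.3°.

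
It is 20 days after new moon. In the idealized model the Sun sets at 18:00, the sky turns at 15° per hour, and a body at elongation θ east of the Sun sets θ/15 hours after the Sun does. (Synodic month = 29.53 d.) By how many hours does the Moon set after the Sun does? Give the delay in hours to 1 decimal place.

16.3 h

The Moon has covered 20/29.53 of its cycle, so θ ≈ 360° × 20/29.53 = 243.8°.
Delay after the Sun = 243.8° / (15°/h) ≈ 16.25 h.
So the Moon sets 16.25 h after the Sun.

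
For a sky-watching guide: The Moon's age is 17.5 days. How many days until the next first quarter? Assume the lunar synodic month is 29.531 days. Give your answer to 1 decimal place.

First quarter is 0.25 of the way through the cycle: age 0.25 × 29.531 = 7.383 d.
Already past this cycle's first quarter; the next is at 7.383 + 29.531 = 36.914 d, so 36.914 − 17.5 = 19.414 days.

19.4 days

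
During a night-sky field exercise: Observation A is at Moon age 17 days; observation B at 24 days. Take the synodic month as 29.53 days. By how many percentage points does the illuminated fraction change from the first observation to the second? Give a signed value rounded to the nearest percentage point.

-64 pp

θ₁ = 360° × 17/29.53 = 207.2°, f₁ = (1 − cos θ₁)/2 = 0.945.
θ₂ = 360° × 24/29.53 = 292.6°, f₂ = (1 − cos θ₂)/2 = 0.308.
Change = f₂ − f₁ = -0.637 → -64 percentage points.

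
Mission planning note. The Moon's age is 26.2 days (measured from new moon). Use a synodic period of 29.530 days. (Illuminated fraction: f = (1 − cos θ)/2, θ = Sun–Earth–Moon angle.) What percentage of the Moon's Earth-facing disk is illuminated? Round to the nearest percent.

12%

Phase angle: θ = 360°·(26.2 d)/(29.530 d) = 319.4°.
Illuminated fraction = (1 − cos 319.4°)/2 = (1 − 0.759)/2 ≈ 0.120, so 12%.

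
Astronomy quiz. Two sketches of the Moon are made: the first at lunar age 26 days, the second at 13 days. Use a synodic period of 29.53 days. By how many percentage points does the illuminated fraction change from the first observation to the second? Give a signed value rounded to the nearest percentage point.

θ₁ = 360° × 26/29.53 = 317.0°, f₁ = (1 − cos θ₁)/2 = 0.135.
θ₂ = 360° × 13/29.53 = 158.5°, f₂ = (1 − cos θ₂)/2 = 0.965.
Change = f₂ − f₁ = +0.831 → +83 percentage points.

+83 pp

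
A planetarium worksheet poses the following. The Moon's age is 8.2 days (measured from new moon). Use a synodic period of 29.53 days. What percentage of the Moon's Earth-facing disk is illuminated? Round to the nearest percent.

Phase angle: θ = 360°·(8.2 d)/(29.53 d) = 100.0°.
Illuminated fraction = (1 − cos 100.0°)/2 = (1 − (-0.173))/2 ≈ 0.587, so 59%.

59%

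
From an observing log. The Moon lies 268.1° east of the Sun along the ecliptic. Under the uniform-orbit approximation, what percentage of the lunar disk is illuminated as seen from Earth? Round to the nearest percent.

f = (1 − cos 268.1°)/2 = (1 − (-0.033))/2 ≈ 0.517, i.e. 52%.

52%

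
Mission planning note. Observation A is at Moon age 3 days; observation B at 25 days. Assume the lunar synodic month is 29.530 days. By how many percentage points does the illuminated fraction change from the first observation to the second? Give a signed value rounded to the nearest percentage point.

First observation: θ = 360°·3/29.530 = 36.6°, so f = 0.098.
Second observation: θ = 304.8°, f = 0.215.
Δf = 0.215 − 0.098 = +0.116, i.e. +12 pp.

+12 pp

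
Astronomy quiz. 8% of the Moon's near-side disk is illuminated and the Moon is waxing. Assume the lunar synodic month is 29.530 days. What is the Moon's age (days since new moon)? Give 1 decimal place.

From f = (1 − cos θ)/2: cos θ = 1 − 2×0.08 = 0.840; arccos → 32.9°.
The Moon is waxing (0°–180°), so θ = 32.9° directly.
That fraction of the synodic month is 32.9/360 × 29.530 d ≈ 2.70 d.

2.7 days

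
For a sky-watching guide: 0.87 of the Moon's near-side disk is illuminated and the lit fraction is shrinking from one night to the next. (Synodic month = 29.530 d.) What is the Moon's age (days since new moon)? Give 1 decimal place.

18.2 days

Invert f = (1 − cos θ)/2 to get cos θ = 1 − 2(0.87) = -0.740, hence θ₀ = arccos -0.740 = 137.7°.
Waning ⇒ past full, so θ = 360° − 137.7° = 222.3°.
Age = 29.530 × 222.3°/360° ≈ 18.23 days.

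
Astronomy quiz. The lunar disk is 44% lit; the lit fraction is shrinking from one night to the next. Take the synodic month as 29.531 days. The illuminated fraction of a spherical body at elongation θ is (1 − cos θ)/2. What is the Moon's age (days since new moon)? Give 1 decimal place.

22.7 days

From f = (1 − cos θ)/2: cos θ = 1 − 2×0.44 = 0.120; arccos → 83.1°.
Since the Moon is past full (waning), take the reflex angle: θ = 360° − 83.1° = 276.9°.
At 360°/29.531 d per day, 276.9° corresponds to 22.71 days.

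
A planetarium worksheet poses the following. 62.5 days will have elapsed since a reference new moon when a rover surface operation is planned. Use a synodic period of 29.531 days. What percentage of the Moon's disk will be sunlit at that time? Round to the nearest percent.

62.5 d spans 2 complete synodic months (2 × 29.531 = 59.06 d) plus 3.44 d.
The Moon has covered 3.44/29.531 of its cycle, so θ ≈ 360° × 3.44/29.531 = 41.9°.
Illuminated fraction = (1 − cos 41.9°)/2 = (1 − 0.744)/2 ≈ 0.128, so 13%.

13%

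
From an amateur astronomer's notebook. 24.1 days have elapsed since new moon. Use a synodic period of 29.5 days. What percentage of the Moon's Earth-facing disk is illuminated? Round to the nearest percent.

30%

The Moon has covered 24.1/29.5 of its cycle, so θ ≈ 360° × 24.1/29.5 = 294.1°.
Illuminated fraction = (1 − cos 294.1°)/2 = (1 − 0.408)/2 ≈ 0.296, so 30%.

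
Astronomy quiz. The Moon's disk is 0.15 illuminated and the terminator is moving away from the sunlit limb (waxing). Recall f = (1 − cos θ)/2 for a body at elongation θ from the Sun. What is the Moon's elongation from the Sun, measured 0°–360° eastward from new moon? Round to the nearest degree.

From f = (1 − cos θ)/2: cos θ = 1 − 2×0.15 = 0.700; arccos → 45.6°.
Before full moon the principal value applies: θ = 45.6°.

46°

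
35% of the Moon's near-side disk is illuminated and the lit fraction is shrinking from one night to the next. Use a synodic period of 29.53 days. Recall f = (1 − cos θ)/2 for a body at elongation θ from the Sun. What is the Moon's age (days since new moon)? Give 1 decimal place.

23.6 days

Invert f = (1 − cos θ)/2 to get cos θ = 1 − 2(0.35) = 0.300, hence θ₀ = arccos 0.300 = 72.5°.
Waning ⇒ past full, so θ = 360° − 72.5° = 287.5°.
Age = 29.53 × 287.5°/360° ≈ 23.58 days.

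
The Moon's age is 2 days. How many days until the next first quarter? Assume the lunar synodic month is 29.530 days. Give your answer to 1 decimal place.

5.4 days

First quarter occurs at elongation 90°, i.e. at age 29.530 × 90/360 = 7.383 d.
So 5.383 days remain (7.383 − 2).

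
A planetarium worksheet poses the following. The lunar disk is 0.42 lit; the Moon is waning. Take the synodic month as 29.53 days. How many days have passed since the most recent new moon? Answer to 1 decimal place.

Invert f = (1 − cos θ)/2 to get cos θ = 1 − 2(0.42) = 0.160, hence θ₀ = arccos 0.160 = 80.8°.
Waning ⇒ past full, so θ = 360° − 80.8° = 279.2°.
Age = 29.53 × 279.2°/360° ≈ 22.90 days.

22.9 days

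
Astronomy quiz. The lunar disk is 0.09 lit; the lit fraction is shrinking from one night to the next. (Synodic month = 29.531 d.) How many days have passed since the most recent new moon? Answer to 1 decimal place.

26.7 days

Invert f = (1 − cos θ)/2 to get cos θ = 1 − 2(0.09) = 0.820, hence θ₀ = arccos 0.820 = 34.9°.
A waning Moon lies in 180°–360°, so θ = 360° − 34.9° = 325.1°.
That fraction of the synodic month is 325.1/360 × 29.531 d ≈ 26.67 d.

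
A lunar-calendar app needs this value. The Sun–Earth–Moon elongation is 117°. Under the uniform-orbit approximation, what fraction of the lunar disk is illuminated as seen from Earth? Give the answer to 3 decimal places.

0.727

cos 117° = (-0.454), so f = (1 − (-0.454))/2 = 0.727.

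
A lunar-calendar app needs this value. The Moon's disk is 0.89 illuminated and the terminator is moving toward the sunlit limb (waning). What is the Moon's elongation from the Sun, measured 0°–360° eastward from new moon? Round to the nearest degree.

cos θ = 1 − 2f = -0.780, giving a principal value of 141.3°.
Since the Moon is past full (waning), take the reflex angle: θ = 360° − 141.3° = 218.7°.

219°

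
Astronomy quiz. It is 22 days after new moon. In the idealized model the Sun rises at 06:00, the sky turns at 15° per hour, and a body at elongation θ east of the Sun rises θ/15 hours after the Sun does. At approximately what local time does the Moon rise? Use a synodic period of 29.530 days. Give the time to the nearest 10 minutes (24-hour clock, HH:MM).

23:50

Elongation θ = 360° × 22/29.530 ≈ 268.2°.
Delay after the Sun = 268.2° / (15°/h) ≈ 17.88 h.
06:00 + 17.880 h ≈ 23:53 → 23:50 to the nearest ten minutes.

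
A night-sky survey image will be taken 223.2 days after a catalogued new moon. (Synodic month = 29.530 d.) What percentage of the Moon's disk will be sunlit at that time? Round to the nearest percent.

223.2/29.530 = 7.558 lunations, so 7 complete cycles and 16.49 d into the next.
Elongation θ = 360° × 16.49/29.530 ≈ 201.0°.
With cos θ = (-0.933), the lit fraction is (1 − (-0.933))/2 ≈ 0.967, so 97%.

97%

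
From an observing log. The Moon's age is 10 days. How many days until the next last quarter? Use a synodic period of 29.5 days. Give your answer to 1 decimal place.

12.1 days

Last quarter is 0.75 of the way through the cycle: age 0.75 × 29.5 = 22.125 d.
That is 22.125 − 10 = 12.125 days ahead.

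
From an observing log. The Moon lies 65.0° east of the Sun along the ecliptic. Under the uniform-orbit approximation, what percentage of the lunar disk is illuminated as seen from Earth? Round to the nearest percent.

cos 65.0° = 0.423, so f = (1 − 0.423)/2 = 0.289, i.e. 29%.

29%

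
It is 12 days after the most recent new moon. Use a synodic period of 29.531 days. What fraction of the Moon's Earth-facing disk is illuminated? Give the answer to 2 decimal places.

0.92

Elongation θ = 360° × 12/29.531 ≈ 146.3°.
With cos θ = (-0.832), the lit fraction is (1 − (-0.832))/2 ≈ 0.916.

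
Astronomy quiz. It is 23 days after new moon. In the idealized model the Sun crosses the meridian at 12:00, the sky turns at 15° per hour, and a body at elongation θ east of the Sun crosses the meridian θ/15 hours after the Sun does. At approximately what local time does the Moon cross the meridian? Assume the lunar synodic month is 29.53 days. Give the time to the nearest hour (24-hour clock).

Elongation θ = 360° × 23/29.53 ≈ 280.4°.
Delay after the Sun = 280.4° / (15°/h) ≈ 18.69 h.
12:00 + 18.69 h ≈ 06:42 → 07:00 to the nearest hour.

07:00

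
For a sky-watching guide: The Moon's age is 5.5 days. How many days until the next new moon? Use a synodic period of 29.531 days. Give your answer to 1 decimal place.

24.0 days

One full lunation from the last new moon is 29.531 d; remaining = 29.531 − 5.5 = 24.031 d.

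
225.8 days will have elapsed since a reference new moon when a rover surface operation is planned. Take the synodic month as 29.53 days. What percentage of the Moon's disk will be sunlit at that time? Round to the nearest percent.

Reduce mod P: 225.8 − 7×29.53 = 19.09 d into the current lunation.
The Moon has covered 19.09/29.53 of its cycle, so θ ≈ 360° × 19.09/29.53 = 232.7°.
cos 232.7° = (-0.606), so f = (1 − (-0.606))/2 = 0.803, so 80%.

80%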